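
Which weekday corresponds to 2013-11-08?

Friday

Doomsday rule: the anchor day for the 2000s is Tuesday. For year 13: 13÷12 = 1 r 1, and 1÷4 = 0, so 1+1+0 = 2.
Tuesday + 2 ≡ Thursday — that's 2013's doomsday.
In November the doomsday date is Nov 7.
Nov 8 is 1 day after Nov 7; 1 mod 7 = 1, so Thursday + 1 = Friday.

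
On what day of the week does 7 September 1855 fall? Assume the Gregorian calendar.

Doomsday rule: the anchor day for the 1800s is Friday. For year 55: 55÷12 = 4 r 7, and 7÷4 = 1, so 4+7+1 = 12.
Friday + 12 ≡ Wednesday — that's 1855's doomsday.
In September the doomsday date is Sep 5.
Sep 7 is 2 days after Sep 5; 2 mod 7 = 2, so Wednesday + 2 = Friday.

Friday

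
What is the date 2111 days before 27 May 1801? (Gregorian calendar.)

−365 (one year) → May 27, 1800 (1746 left).
−365 (one year) → May 27, 1799 (1381 left).
−365 (one year) → May 27, 1798 (1016 left).
−365 (one year) → May 27, 1797 (651 left).
−365 (one year) → May 27, 1796 (286 left).
−27 → Apr 30, 1796 (end of Apr, 30 days; 259 left).
−30 → Mar 31, 1796 (end of Mar, 31 days; 229 left).
−31 → Feb 29, 1796 (end of Feb, 29 days; 198 left).
−29 → Jan 31, 1796 (end of Jan, 31 days; 169 left).
−31 → Dec 31, 1795 (end of Dec, 31 days; 138 left).
−31 → Nov 30, 1795 (end of Nov, 30 days; 107 left).
−30 → Oct 31, 1795 (end of Oct, 31 days; 77 left).
−31 → Sep 30, 1795 (end of Sep, 30 days; 46 left).
−30 → Aug 31, 1795 (end of Aug, 31 days; 16 left).
−16 → Aug 15, 1795.

August 15, 1795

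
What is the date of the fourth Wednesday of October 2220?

October 1, 2220 is a Sunday.
The first Wednesday is therefore October 4 (3 days later).
The fourth Wednesday is 4 + 3×7 = October 25.

October 25, 2220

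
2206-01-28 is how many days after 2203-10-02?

849

Oct 2, 2203 → Oct 2, 2204: 366 days (Feb 29, 2204 is in that span).
Oct 2, 2204 → Oct 2, 2205: 365 days.
Oct 2, 2205 → Nov 2, 2205: 31 days (October has 31).
Nov 2, 2205 → Dec 2, 2205: 30 days (November has 30).
Dec 2, 2205 → Jan 2, 2206: 31 days (December has 31).
Jan 2, 2206 → Jan 28, 2206: 26 days.
Total: 849 days.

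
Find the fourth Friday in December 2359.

December 25, 2359

December 1, 2359 is a Tuesday.
The first Friday is therefore December 4 (3 days later).
The fourth Friday is 4 + 3×7 = December 25.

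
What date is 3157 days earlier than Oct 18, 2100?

−365 (one year) → Oct 18, 2099 (2792 left).
−365 (one year) → Oct 18, 2098 (2427 left).
−365 (one year) → Oct 18, 2097 (2062 left).
−365 (one year) → Oct 18, 2096 (1697 left).
−366 (one year; includes Feb 29, 2096) → Oct 18, 2095 (1331 left).
−365 (one year) → Oct 18, 2094 (966 left).
−365 (one year) → Oct 18, 2093 (601 left).
−365 (one year) → Oct 18, 2092 (236 left).
−18 → Sep 30, 2092 (end of Sep, 30 days; 218 left).
−30 → Aug 31, 2092 (end of Aug, 31 days; 188 left).
−31 → Jul 31, 2092 (end of Jul, 31 days; 157 left).
−31 → Jun 30, 2092 (end of Jun, 30 days; 126 left).
−30 → May 31, 2092 (end of May, 31 days; 96 left).
−31 → Apr 30, 2092 (end of Apr, 30 days; 65 left).
−30 → Mar 31, 2092 (end of Mar, 31 days; 35 left).
−31 → Feb 29, 2092 (end of Feb, 29 days; 4 left).
−4 → Feb 25, 2092.

February 25, 2092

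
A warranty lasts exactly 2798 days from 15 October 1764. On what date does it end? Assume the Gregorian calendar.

June 13, 1772

+365 (one year) → Oct 15, 1765 (2433 left).
+365 (one year) → Oct 15, 1766 (2068 left).
+365 (one year) → Oct 15, 1767 (1703 left).
+366 (one year; includes Feb 29, 1768) → Oct 15, 1768 (1337 left).
+365 (one year) → Oct 15, 1769 (972 left).
+365 (one year) → Oct 15, 1770 (607 left).
+365 (one year) → Oct 15, 1771 (242 left).
Oct has 31 days: +17 → Nov 1, 1771 (225 left).
Nov has 30 days: +30 → Dec 1, 1771 (195 left).
Dec has 31 days: +31 → Jan 1, 1772 (164 left).
Jan has 31 days: +31 → Feb 1, 1772 (133 left).
Feb has 29 days: +29 → Mar 1, 1772 (104 left).
Mar has 31 days: +31 → Apr 1, 1772 (73 left).
Apr has 30 days: +30 → May 1, 1772 (43 left).
May has 31 days: +31 → Jun 1, 1772 (12 left).
+12 → Jun 13, 1772.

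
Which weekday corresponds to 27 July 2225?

Doomsday rule: the anchor day for the 2200s is Friday. For year 25: 25÷12 = 2 r 1, and 1÷4 = 0, so 2+1+0 = 3.
Friday + 3 ≡ Monday — that's 2225's doomsday.
In July the doomsday date is Jul 11.
Jul 27 is 16 days after Jul 11; 16 mod 7 = 2, so Monday + 2 = Wednesday.

Wednesday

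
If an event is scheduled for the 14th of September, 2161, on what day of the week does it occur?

Doomsday rule: the anchor day for the 2100s is Sunday. For year 61: 61÷12 = 5 r 1, and 1÷4 = 0, so 5+1+0 = 6.
Sunday + 6 ≡ Saturday — that's 2161's doomsday.
In September the doomsday date is Sep 5.
Sep 14 is 9 days after Sep 5; 9 mod 7 = 2, so Saturday + 2 = Monday.

Monday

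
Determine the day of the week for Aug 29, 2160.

Friday

Doomsday rule: the anchor day for the 2100s is Sunday. For year 60: 60÷12 = 5 r 0, and 0÷4 = 0, so 5+0+0 = 5.
Sunday + 5 ≡ Friday — that's 2160's doomsday.
In August the doomsday date is Aug 8.
Aug 29 is 21 days after Aug 8; 21 mod 7 = 0, so Friday + 0 = Friday.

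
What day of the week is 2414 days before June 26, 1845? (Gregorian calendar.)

First find the weekday of Jun 26, 1845. Doomsday rule: the anchor day for the 1800s is Friday. For year 45: 45÷12 = 3 r 9, and 9÷4 = 2, so 3+9+2 = 14.
Friday + 14 ≡ Friday — that's 1845's doomsday.
In June the doomsday date is Jun 6.
Jun 26 is 20 days after Jun 6; 20 mod 7 = 6, so Friday + 6 = Thursday.
2414 mod 7 = 6, so 2414 days before a Thursday is Thursday − 6 = Friday.

Friday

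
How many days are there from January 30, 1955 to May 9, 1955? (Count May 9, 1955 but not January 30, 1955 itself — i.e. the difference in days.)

Jan 30, 1955 → Feb 28, 1955: 29 days (January has 31).
Feb 28, 1955 → Mar 28, 1955: 28 days (February has 28).
Mar 28, 1955 → Apr 28, 1955: 31 days (March has 31).
Apr 28, 1955 → May 9, 1955: 11 days.
Total: 99 days.

99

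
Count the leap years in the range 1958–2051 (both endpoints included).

Multiples of 4 in [1958,2051]: 23.
Of those, multiples of 100: 1 (not leap unless ÷400).
Multiples of 400: 1.
Leap years = 23 − 1 + 1 = 23.

23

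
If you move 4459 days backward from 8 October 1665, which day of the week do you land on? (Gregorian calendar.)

Thursday

Oct 8, 1665 is a Thursday.
4459 mod 7 = 0, so 4459 days before a Thursday is Thursday − 0 = Thursday.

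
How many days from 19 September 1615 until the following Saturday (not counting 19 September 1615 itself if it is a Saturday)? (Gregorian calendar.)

7

Sep 19, 1615 is a Saturday.
From Saturday to the next Saturday is 7 days.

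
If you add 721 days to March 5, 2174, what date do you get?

+365 (one year) → Mar 5, 2175 (356 left).
Mar has 31 days: +27 → Apr 1, 2175 (329 left).
Apr has 30 days: +30 → May 1, 2175 (299 left).
May has 31 days: +31 → Jun 1, 2175 (268 left).
Jun has 30 days: +30 → Jul 1, 2175 (238 left).
Jul has 31 days: +31 → Aug 1, 2175 (207 left).
Aug has 31 days: +31 → Sep 1, 2175 (176 left).
Sep has 30 days: +30 → Oct 1, 2175 (146 left).
Oct has 31 days: +31 → Nov 1, 2175 (115 left).
Nov has 30 days: +30 → Dec 1, 2175 (85 left).
Dec has 31 days: +31 → Jan 1, 2176 (54 left).
Jan has 31 days: +31 → Feb 1, 2176 (23 left).
+23 → Feb 24, 2176.

February 24, 2176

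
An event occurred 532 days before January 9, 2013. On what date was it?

−366 (one year; includes Feb 29, 2012) → Jan 9, 2012 (166 left).
−9 → Dec 31, 2011 (end of Dec, 31 days; 157 left).
−31 → Nov 30, 2011 (end of Nov, 30 days; 126 left).
−30 → Oct 31, 2011 (end of Oct, 31 days; 96 left).
−31 → Sep 30, 2011 (end of Sep, 30 days; 65 left).
−30 → Aug 31, 2011 (end of Aug, 31 days; 35 left).
−31 → Jul 31, 2011 (end of Jul, 31 days; 4 left).
−4 → Jul 27, 2011.

July 27, 2011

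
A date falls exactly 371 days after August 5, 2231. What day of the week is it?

Friday

Aug 5, 2231 is a Friday.
371 mod 7 = 0, so 371 days after a Friday is Friday + 0 = Friday.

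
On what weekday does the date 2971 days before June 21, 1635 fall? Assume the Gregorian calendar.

Monday

Jun 21, 1635 is a Thursday.
2971 mod 7 = 3, so 2971 days before a Thursday is Thursday − 3 = Monday.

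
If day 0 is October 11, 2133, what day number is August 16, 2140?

2501

Oct 11, 2133 → Oct 11, 2134: 365 days.
Oct 11, 2134 → Oct 11, 2135: 365 days.
Oct 11, 2135 → Oct 11, 2136: 366 days (Feb 29, 2136 is in that span).
Oct 11, 2136 → Oct 11, 2137: 365 days.
Oct 11, 2137 → Oct 11, 2138: 365 days.
Oct 11, 2138 → Oct 11, 2139: 365 days.
Oct 11, 2139 → Nov 11, 2139: 31 days (October has 31).
Nov 11, 2139 → Dec 11, 2139: 30 days (November has 30).
Dec 11, 2139 → Jan 11, 2140: 31 days (December has 31).
Jan 11, 2140 → Feb 11, 2140: 31 days (January has 31).
Feb 11, 2140 → Mar 11, 2140: 29 days (February has 29).
Mar 11, 2140 → Apr 11, 2140: 31 days (March has 31).
Apr 11, 2140 → May 11, 2140: 30 days (April has 30).
May 11, 2140 → Jun 11, 2140: 31 days (May has 31).
Jun 11, 2140 → Jul 11, 2140: 30 days (June has 30).
Jul 11, 2140 → Aug 11, 2140: 31 days (July has 31).
Aug 11, 2140 → Aug 16, 2140: 5 days.
Total: 2501 days.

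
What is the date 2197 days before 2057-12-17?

−365 (one year) → Dec 17, 2056 (1832 left).
−366 (one year; includes Feb 29, 2056) → Dec 17, 2055 (1466 left).
−365 (one year) → Dec 17, 2054 (1101 left).
−365 (one year) → Dec 17, 2053 (736 left).
−365 (one year) → Dec 17, 2052 (371 left).
−17 → Nov 30, 2052 (end of Nov, 30 days; 354 left).
−30 → Oct 31, 2052 (end of Oct, 31 days; 324 left).
−31 → Sep 30, 2052 (end of Sep, 30 days; 293 left).
−30 → Aug 31, 2052 (end of Aug, 31 days; 263 left).
−31 → Jul 31, 2052 (end of Jul, 31 days; 232 left).
−31 → Jun 30, 2052 (end of Jun, 30 days; 201 left).
−30 → May 31, 2052 (end of May, 31 days; 171 left).
−31 → Apr 30, 2052 (end of Apr, 30 days; 140 left).
−30 → Mar 31, 2052 (end of Mar, 31 days; 110 left).
−31 → Feb 29, 2052 (end of Feb, 29 days; 79 left).
−29 → Jan 31, 2052 (end of Jan, 31 days; 50 left).
−31 → Dec 31, 2051 (end of Dec, 31 days; 19 left).
−19 → Dec 12, 2051.

December 12, 2051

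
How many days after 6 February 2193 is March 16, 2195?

768

Feb 6, 2193 → Feb 6, 2194: 365 days.
Feb 6, 2194 → Feb 6, 2195: 365 days.
Feb 6, 2195 → Mar 6, 2195: 28 days (February has 28).
Mar 6, 2195 → Mar 16, 2195: 10 days.
Total: 768 days.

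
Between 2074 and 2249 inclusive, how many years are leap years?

42

Multiples of 4 in [2074,2249]: 44.
Of those, multiples of 100: 2 (not leap unless ÷400).
Multiples of 400: 0.
Leap years = 44 − 2 + 0 = 42.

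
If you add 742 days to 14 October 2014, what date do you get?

+365 (one year) → Oct 14, 2015 (377 left).
Oct has 31 days: +18 → Nov 1, 2015 (359 left).
Nov has 30 days: +30 → Dec 1, 2015 (329 left).
Dec has 31 days: +31 → Jan 1, 2016 (298 left).
Jan has 31 days: +31 → Feb 1, 2016 (267 left).
Feb has 29 days: +29 → Mar 1, 2016 (238 left).
Mar has 31 days: +31 → Apr 1, 2016 (207 left).
Apr has 30 days: +30 → May 1, 2016 (177 left).
May has 31 days: +31 → Jun 1, 2016 (146 left).
Jun has 30 days: +30 → Jul 1, 2016 (116 left).
Jul has 31 days: +31 → Aug 1, 2016 (85 left).
Aug has 31 days: +31 → Sep 1, 2016 (54 left).
Sep has 30 days: +30 → Oct 1, 2016 (24 left).
+24 → Oct 25, 2016.

October 25, 2016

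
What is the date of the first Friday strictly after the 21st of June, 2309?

June 25, 2309

Jun 21, 2309 is a Monday.
From Monday to the next Friday is 4 days.
Jun 21, 2309 + 4 = Jun 25, 2309.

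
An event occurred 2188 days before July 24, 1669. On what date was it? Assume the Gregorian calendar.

−365 (one year) → Jul 24, 1668 (1823 left).
−366 (one year; includes Feb 29, 1668) → Jul 24, 1667 (1457 left).
−365 (one year) → Jul 24, 1666 (1092 left).
−365 (one year) → Jul 24, 1665 (727 left).
−365 (one year) → Jul 24, 1664 (362 left).
−24 → Jun 30, 1664 (end of Jun, 30 days; 338 left).
−30 → May 31, 1664 (end of May, 31 days; 308 left).
−31 → Apr 30, 1664 (end of Apr, 30 days; 277 left).
−30 → Mar 31, 1664 (end of Mar, 31 days; 247 left).
−31 → Feb 29, 1664 (end of Feb, 29 days; 216 left).
−29 → Jan 31, 1664 (end of Jan, 31 days; 187 left).
−31 → Dec 31, 1663 (end of Dec, 31 days; 156 left).
−31 → Nov 30, 1663 (end of Nov, 30 days; 125 left).
−30 → Oct 31, 1663 (end of Oct, 31 days; 95 left).
−31 → Sep 30, 1663 (end of Sep, 30 days; 64 left).
−30 → Aug 31, 1663 (end of Aug, 31 days; 34 left).
−31 → Jul 31, 1663 (end of Jul, 31 days; 3 left).
−3 → Jul 28, 1663.

July 28, 1663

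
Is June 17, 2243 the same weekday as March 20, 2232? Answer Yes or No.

No

From Mar 20, 2232 to Jun 17, 2243 is 4106 days.
4106 mod 7 = 4, so they are different weekdays.
(Mar 20, 2232 is a Tuesday; Jun 17, 2243 is a Saturday.)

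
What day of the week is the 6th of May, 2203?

Friday

Doomsday rule: the anchor day for the 2200s is Friday. For year 03: 3÷12 = 0 r 3, and 3÷4 = 0, so 0+3+0 = 3.
Friday + 3 ≡ Monday — that's 2203's doomsday.
In May the doomsday date is May 9.
May 6 is 3 days before May 9; 3 mod 7 = 3, so Monday − 3 = Friday.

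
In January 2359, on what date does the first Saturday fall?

January 1, 2359 is a Thursday.
The first Saturday is therefore January 3 (2 days later).

January 3, 2359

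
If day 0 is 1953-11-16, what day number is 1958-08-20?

1738

Nov 16, 1953 → Nov 16, 1954: 365 days.
Nov 16, 1954 → Nov 16, 1955: 365 days.
Nov 16, 1955 → Nov 16, 1956: 366 days (Feb 29, 1956 is in that span).
Nov 16, 1956 → Nov 16, 1957: 365 days.
Nov 16, 1957 → Dec 16, 1957: 30 days (November has 30).
Dec 16, 1957 → Jan 16, 1958: 31 days (December has 31).
Jan 16, 1958 → Feb 16, 1958: 31 days (January has 31).
Feb 16, 1958 → Mar 16, 1958: 28 days (February has 28).
Mar 16, 1958 → Apr 16, 1958: 31 days (March has 31).
Apr 16, 1958 → May 16, 1958: 30 days (April has 30).
May 16, 1958 → Jun 16, 1958: 31 days (May has 31).
Jun 16, 1958 → Jul 16, 1958: 30 days (June has 30).
Jul 16, 1958 → Aug 16, 1958: 31 days (July has 31).
Aug 16, 1958 → Aug 20, 1958: 4 days.
Total: 1738 days.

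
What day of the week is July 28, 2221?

Saturday

Doomsday rule: the anchor day for the 2200s is Friday. For year 21: 21÷12 = 1 r 9, and 9÷4 = 2, so 1+9+2 = 12.
Friday + 12 ≡ Wednesday — that's 2221's doomsday.
In July the doomsday date is Jul 11.
Jul 28 is 17 days after Jul 11; 17 mod 7 = 3, so Wednesday + 3 = Saturday.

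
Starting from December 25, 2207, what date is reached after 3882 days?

+366 (one year; includes Feb 29, 2208) → Dec 25, 2208 (3516 left).
+365 (one year) → Dec 25, 2209 (3151 left).
+365 (one year) → Dec 25, 2210 (2786 left).
+365 (one year) → Dec 25, 2211 (2421 left).
+366 (one year; includes Feb 29, 2212) → Dec 25, 2212 (2055 left).
+365 (one year) → Dec 25, 2213 (1690 left).
+365 (one year) → Dec 25, 2214 (1325 left).
+365 (one year) → Dec 25, 2215 (960 left).
+366 (one year; includes Feb 29, 2216) → Dec 25, 2216 (594 left).
+365 (one year) → Dec 25, 2217 (229 left).
Dec has 31 days: +7 → Jan 1, 2218 (222 left).
Jan has 31 days: +31 → Feb 1, 2218 (191 left).
Feb has 28 days: +28 → Mar 1, 2218 (163 left).
Mar has 31 days: +31 → Apr 1, 2218 (132 left).
Apr has 30 days: +30 → May 1, 2218 (102 left).
May has 31 days: +31 → Jun 1, 2218 (71 left).
Jun has 30 days: +30 → Jul 1, 2218 (41 left).
Jul has 31 days: +31 → Aug 1, 2218 (10 left).
+10 → Aug 11, 2218.

August 11, 2218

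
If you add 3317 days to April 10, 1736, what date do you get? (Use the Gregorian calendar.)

+365 (one year) → Apr 10, 1737 (2952 left).
+365 (one year) → Apr 10, 1738 (2587 left).
+365 (one year) → Apr 10, 1739 (2222 left).
+366 (one year; includes Feb 29, 1740) → Apr 10, 1740 (1856 left).
+365 (one year) → Apr 10, 1741 (1491 left).
+365 (one year) → Apr 10, 1742 (1126 left).
+365 (one year) → Apr 10, 1743 (761 left).
+366 (one year; includes Feb 29, 1744) → Apr 10, 1744 (395 left).
Apr has 30 days: +21 → May 1, 1744 (374 left).
May has 31 days: +31 → Jun 1, 1744 (343 left).
Jun has 30 days: +30 → Jul 1, 1744 (313 left).
Jul has 31 days: +31 → Aug 1, 1744 (282 left).
Aug has 31 days: +31 → Sep 1, 1744 (251 left).
Sep has 30 days: +30 → Oct 1, 1744 (221 left).
Oct has 31 days: +31 → Nov 1, 1744 (190 left).
Nov has 30 days: +30 → Dec 1, 1744 (160 left).
Dec has 31 days: +31 → Jan 1, 1745 (129 left).
Jan has 31 days: +31 → Feb 1, 1745 (98 left).
Feb has 28 days: +28 → Mar 1, 1745 (70 left).
Mar has 31 days: +31 → Apr 1, 1745 (39 left).
Apr has 30 days: +30 → May 1, 1745 (9 left).
+9 → May 10, 1745.

May 10, 1745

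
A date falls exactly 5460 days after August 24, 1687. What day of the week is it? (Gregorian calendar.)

Sunday

First find the weekday of Aug 24, 1687. Doomsday rule: the anchor day for the 1600s is Tuesday. For year 87: 87÷12 = 7 r 3, and 3÷4 = 0, so 7+3+0 = 10.
Tuesday + 10 ≡ Friday — that's 1687's doomsday.
In August the doomsday date is Aug 8.
Aug 24 is 16 days after Aug 8; 16 mod 7 = 2, so Friday + 2 = Sunday.
5460 mod 7 = 0, so 5460 days after a Sunday is Sunday + 0 = Sunday.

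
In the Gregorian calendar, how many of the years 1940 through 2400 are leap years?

Multiples of 4 in [1940,2400]: 116.
Of those, multiples of 100: 5 (not leap unless ÷400).
Multiples of 400: 2.
Leap years = 116 − 5 + 2 = 113.

113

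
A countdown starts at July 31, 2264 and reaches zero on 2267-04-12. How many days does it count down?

985

Jul 31, 2264 → Jul 31, 2265: 365 days.
Jul 31, 2265 → Jul 31, 2266: 365 days.
Jul 31, 2266 → Aug 31, 2266: 31 days (July has 31).
Aug 31, 2266 → Sep 30, 2266: 30 days (August has 31).
Sep 30, 2266 → Oct 30, 2266: 30 days (September has 30).
Oct 30, 2266 → Nov 30, 2266: 31 days (October has 31).
Nov 30, 2266 → Dec 30, 2266: 30 days (November has 30).
Dec 30, 2266 → Jan 30, 2267: 31 days (December has 31).
Jan 30, 2267 → Feb 28, 2267: 29 days (January has 31).
Feb 28, 2267 → Mar 28, 2267: 28 days (February has 28).
Mar 28, 2267 → Apr 12, 2267: 15 days.
Total: 985 days.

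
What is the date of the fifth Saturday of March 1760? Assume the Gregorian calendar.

March 1, 1760 is a Saturday.
The first Saturday is therefore March 1 (same day).
The fifth Saturday is 1 + 4×7 = March 29.

March 29, 1760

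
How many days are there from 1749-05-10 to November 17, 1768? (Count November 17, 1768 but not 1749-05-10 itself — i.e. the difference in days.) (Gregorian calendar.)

May 10, 1749 → May 10, 1750: 365 days.
May 10, 1750 → May 10, 1751: 365 days.
May 10, 1751 → May 10, 1752: 366 days (Feb 29, 1752 is in that span).
May 10, 1752 → May 10, 1753: 365 days.
May 10, 1753 → May 10, 1754: 365 days.
May 10, 1754 → May 10, 1755: 365 days.
May 10, 1755 → May 10, 1756: 366 days (Feb 29, 1756 is in that span).
May 10, 1756 → May 10, 1757: 365 days.
May 10, 1757 → May 10, 1758: 365 days.
May 10, 1758 → May 10, 1759: 365 days.
May 10, 1759 → May 10, 1760: 366 days (Feb 29, 1760 is in that span).
May 10, 1760 → May 10, 1761: 365 days.
May 10, 1761 → May 10, 1762: 365 days.
May 10, 1762 → May 10, 1763: 365 days.
May 10, 1763 → May 10, 1764: 366 days (Feb 29, 1764 is in that span).
May 10, 1764 → May 10, 1765: 365 days.
May 10, 1765 → May 10, 1766: 365 days.
May 10, 1766 → May 10, 1767: 365 days.
May 10, 1767 → May 10, 1768: 366 days (Feb 29, 1768 is in that span).
May 10, 1768 → Jun 10, 1768: 31 days (May has 31).
Jun 10, 1768 → Jul 10, 1768: 30 days (June has 30).
Jul 10, 1768 → Aug 10, 1768: 31 days (July has 31).
Aug 10, 1768 → Sep 10, 1768: 31 days (August has 31).
Sep 10, 1768 → Oct 10, 1768: 30 days (September has 30).
Oct 10, 1768 → Nov 10, 1768: 31 days (October has 31).
Nov 10, 1768 → Nov 17, 1768: 7 days.
Total: 7131 days.

7131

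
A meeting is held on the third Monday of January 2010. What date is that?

January 1, 2010 is a Friday.
The first Monday is therefore January 4 (3 days later).
The third Monday is 4 + 2×7 = January 18.

January 18, 2010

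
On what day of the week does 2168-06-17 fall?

Friday

Doomsday rule: the anchor day for the 2100s is Sunday. For year 68: 68÷12 = 5 r 8, and 8÷4 = 2, so 5+8+2 = 15.
Sunday + 15 ≡ Monday — that's 2168's doomsday.
In June the doomsday date is Jun 6.
Jun 17 is 11 days after Jun 6; 11 mod 7 = 4, so Monday + 4 = Friday.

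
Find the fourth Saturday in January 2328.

January 1, 2328 is a Sunday.
The first Saturday is therefore January 7 (6 days later).
The fourth Saturday is 7 + 3×7 = January 28.

January 28, 2328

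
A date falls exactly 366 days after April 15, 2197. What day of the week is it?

Apr 15, 2197 is a Saturday.
366 mod 7 = 2, so 366 days after a Saturday is Saturday + 2 = Monday.

Monday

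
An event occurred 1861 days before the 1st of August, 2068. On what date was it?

−366 (one year; includes Feb 29, 2068) → Aug 1, 2067 (1495 left).
−365 (one year) → Aug 1, 2066 (1130 left).
−365 (one year) → Aug 1, 2065 (765 left).
−365 (one year) → Aug 1, 2064 (400 left).
−1 → Jul 31, 2064 (end of Jul, 31 days; 399 left).
−31 → Jun 30, 2064 (end of Jun, 30 days; 368 left).
−30 → May 31, 2064 (end of May, 31 days; 338 left).
−31 → Apr 30, 2064 (end of Apr, 30 days; 307 left).
−30 → Mar 31, 2064 (end of Mar, 31 days; 277 left).
−31 → Feb 29, 2064 (end of Feb, 29 days; 246 left).
−29 → Jan 31, 2064 (end of Jan, 31 days; 217 left).
−31 → Dec 31, 2063 (end of Dec, 31 days; 186 left).
−31 → Nov 30, 2063 (end of Nov, 30 days; 155 left).
−30 → Oct 31, 2063 (end of Oct, 31 days; 125 left).
−31 → Sep 30, 2063 (end of Sep, 30 days; 94 left).
−30 → Aug 31, 2063 (end of Aug, 31 days; 64 left).
−31 → Jul 31, 2063 (end of Jul, 31 days; 33 left).
−31 → Jun 30, 2063 (end of Jun, 30 days; 2 left).
−2 → Jun 28, 2063.

June 28, 2063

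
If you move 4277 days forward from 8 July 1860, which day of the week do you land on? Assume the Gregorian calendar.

Jul 8, 1860 is a Sunday.
4277 mod 7 = 0, so 4277 days after a Sunday is Sunday + 0 = Sunday.

Sunday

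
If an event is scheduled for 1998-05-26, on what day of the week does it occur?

Doomsday rule: the anchor day for the 1900s is Wednesday. For year 98: 98÷12 = 8 r 2, and 2÷4 = 0, so 8+2+0 = 10.
Wednesday + 10 ≡ Saturday — that's 1998's doomsday.
In May the doomsday date is May 9.
May 26 is 17 days after May 9; 17 mod 7 = 3, so Saturday + 3 = Tuesday.

Tuesday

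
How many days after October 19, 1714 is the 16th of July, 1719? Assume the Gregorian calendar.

Oct 19, 1714 → Oct 19, 1715: 365 days.
Oct 19, 1715 → Oct 19, 1716: 366 days (Feb 29, 1716 is in that span).
Oct 19, 1716 → Oct 19, 1717: 365 days.
Oct 19, 1717 → Oct 19, 1718: 365 days.
Oct 19, 1718 → Nov 19, 1718: 31 days (October has 31).
Nov 19, 1718 → Dec 19, 1718: 30 days (November has 30).
Dec 19, 1718 → Jan 19, 1719: 31 days (December has 31).
Jan 19, 1719 → Feb 19, 1719: 31 days (January has 31).
Feb 19, 1719 → Mar 19, 1719: 28 days (February has 28).
Mar 19, 1719 → Apr 19, 1719: 31 days (March has 31).
Apr 19, 1719 → May 19, 1719: 30 days (April has 30).
May 19, 1719 → Jun 19, 1719: 31 days (May has 31).
Jun 19, 1719 → Jul 16, 1719: 27 days.
Total: 1731 days.

1731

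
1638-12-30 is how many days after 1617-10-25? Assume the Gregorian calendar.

Oct 25, 1617 → Oct 25, 1618: 365 days.
Oct 25, 1618 → Oct 25, 1619: 365 days.
Oct 25, 1619 → Oct 25, 1620: 366 days (Feb 29, 1620 is in that span).
Oct 25, 1620 → Oct 25, 1621: 365 days.
Oct 25, 1621 → Oct 25, 1622: 365 days.
Oct 25, 1622 → Oct 25, 1623: 365 days.
Oct 25, 1623 → Oct 25, 1624: 366 days (Feb 29, 1624 is in that span).
Oct 25, 1624 → Oct 25, 1625: 365 days.
Oct 25, 1625 → Oct 25, 1626: 365 days.
Oct 25, 1626 → Oct 25, 1627: 365 days.
Oct 25, 1627 → Oct 25, 1628: 366 days (Feb 29, 1628 is in that span).
Oct 25, 1628 → Oct 25, 1629: 365 days.
Oct 25, 1629 → Oct 25, 1630: 365 days.
Oct 25, 1630 → Oct 25, 1631: 365 days.
Oct 25, 1631 → Oct 25, 1632: 366 days (Feb 29, 1632 is in that span).
Oct 25, 1632 → Oct 25, 1633: 365 days.
Oct 25, 1633 → Oct 25, 1634: 365 days.
Oct 25, 1634 → Oct 25, 1635: 365 days.
Oct 25, 1635 → Oct 25, 1636: 366 days (Feb 29, 1636 is in that span).
Oct 25, 1636 → Oct 25, 1637: 365 days.
Oct 25, 1637 → Oct 25, 1638: 365 days.
Oct 25, 1638 → Nov 25, 1638: 31 days (October has 31).
Nov 25, 1638 → Dec 25, 1638: 30 days (November has 30).
Dec 25, 1638 → Dec 30, 1638: 5 days.
Total: 7736 days.

7736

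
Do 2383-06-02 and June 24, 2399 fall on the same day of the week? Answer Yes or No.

Yes

From Jun 2, 2383 to Jun 24, 2399 is 5866 days.
5866 mod 7 = 0, so they are the same weekday.
(Jun 2, 2383 is a Thursday; Jun 24, 2399 is a Thursday.)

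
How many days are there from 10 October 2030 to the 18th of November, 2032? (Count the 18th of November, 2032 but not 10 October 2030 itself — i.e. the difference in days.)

770

Oct 10, 2030 → Oct 10, 2031: 365 days.
Oct 10, 2031 → Oct 10, 2032: 366 days (Feb 29, 2032 is in that span).
Oct 10, 2032 → Nov 10, 2032: 31 days (October has 31).
Nov 10, 2032 → Nov 18, 2032: 8 days.
Total: 770 days.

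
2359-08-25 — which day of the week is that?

Doomsday rule: the anchor day for the 2300s is Wednesday. For year 59: 59÷12 = 4 r 11, and 11÷4 = 2, so 4+11+2 = 17.
Wednesday + 17 ≡ Saturday — that's 2359's doomsday.
In August the doomsday date is Aug 8.
Aug 25 is 17 days after Aug 8; 17 mod 7 = 3, so Saturday + 3 = Tuesday.

Tuesday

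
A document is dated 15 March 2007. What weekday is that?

Doomsday rule: the anchor day for the 2000s is Tuesday. For year 07: 7÷12 = 0 r 7, and 7÷4 = 1, so 0+7+1 = 8.
Tuesday + 8 ≡ Wednesday — that's 2007's doomsday.
In March the doomsday date is Mar 14.
Mar 15 is 1 day after Mar 14; 1 mod 7 = 1, so Wednesday + 1 = Thursday.

Thursday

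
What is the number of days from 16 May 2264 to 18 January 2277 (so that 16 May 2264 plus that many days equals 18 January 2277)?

4630

May 16, 2264 → May 16, 2265: 365 days.
May 16, 2265 → May 16, 2266: 365 days.
May 16, 2266 → May 16, 2267: 365 days.
May 16, 2267 → May 16, 2268: 366 days (Feb 29, 2268 is in that span).
May 16, 2268 → May 16, 2269: 365 days.
May 16, 2269 → May 16, 2270: 365 days.
May 16, 2270 → May 16, 2271: 365 days.
May 16, 2271 → May 16, 2272: 366 days (Feb 29, 2272 is in that span).
May 16, 2272 → May 16, 2273: 365 days.
May 16, 2273 → May 16, 2274: 365 days.
May 16, 2274 → May 16, 2275: 365 days.
May 16, 2275 → May 16, 2276: 366 days (Feb 29, 2276 is in that span).
May 16, 2276 → Jun 16, 2276: 31 days (May has 31).
Jun 16, 2276 → Jul 16, 2276: 30 days (June has 30).
Jul 16, 2276 → Aug 16, 2276: 31 days (July has 31).
Aug 16, 2276 → Sep 16, 2276: 31 days (August has 31).
Sep 16, 2276 → Oct 16, 2276: 30 days (September has 30).
Oct 16, 2276 → Nov 16, 2276: 31 days (October has 31).
Nov 16, 2276 → Dec 16, 2276: 30 days (November has 30).
Dec 16, 2276 → Jan 16, 2277: 31 days (December has 31).
Jan 16, 2277 → Jan 18, 2277: 2 days.
Total: 4630 days.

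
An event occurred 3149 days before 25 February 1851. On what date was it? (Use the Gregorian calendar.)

July 13, 1842

−365 (one year) → Feb 25, 1850 (2784 left).
−365 (one year) → Feb 25, 1849 (2419 left).
−366 (one year; includes Feb 29, 1848) → Feb 25, 1848 (2053 left).
−365 (one year) → Feb 25, 1847 (1688 left).
−365 (one year) → Feb 25, 1846 (1323 left).
−365 (one year) → Feb 25, 1845 (958 left).
−366 (one year; includes Feb 29, 1844) → Feb 25, 1844 (592 left).
−365 (one year) → Feb 25, 1843 (227 left).
−25 → Jan 31, 1843 (end of Jan, 31 days; 202 left).
−31 → Dec 31, 1842 (end of Dec, 31 days; 171 left).
−31 → Nov 30, 1842 (end of Nov, 30 days; 140 left).
−30 → Oct 31, 1842 (end of Oct, 31 days; 110 left).
−31 → Sep 30, 1842 (end of Sep, 30 days; 79 left).
−30 → Aug 31, 1842 (end of Aug, 31 days; 49 left).
−31 → Jul 31, 1842 (end of Jul, 31 days; 18 left).
−18 → Jul 13, 1842.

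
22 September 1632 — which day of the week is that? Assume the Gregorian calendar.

Doomsday rule: the anchor day for the 1600s is Tuesday. For year 32: 32÷12 = 2 r 8, and 8÷4 = 2, so 2+8+2 = 12.
Tuesday + 12 ≡ Sunday — that's 1632's doomsday.
In September the doomsday date is Sep 5.
Sep 22 is 17 days after Sep 5; 17 mod 7 = 3, so Sunday + 3 = Wednesday.

Wednesday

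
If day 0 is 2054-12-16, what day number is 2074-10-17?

Dec 16, 2054 → Dec 16, 2055: 365 days.
Dec 16, 2055 → Dec 16, 2056: 366 days (Feb 29, 2056 is in that span).
Dec 16, 2056 → Dec 16, 2057: 365 days.
Dec 16, 2057 → Dec 16, 2058: 365 days.
Dec 16, 2058 → Dec 16, 2059: 365 days.
Dec 16, 2059 → Dec 16, 2060: 366 days (Feb 29, 2060 is in that span).
Dec 16, 2060 → Dec 16, 2061: 365 days.
Dec 16, 2061 → Dec 16, 2062: 365 days.
Dec 16, 2062 → Dec 16, 2063: 365 days.
Dec 16, 2063 → Dec 16, 2064: 366 days (Feb 29, 2064 is in that span).
Dec 16, 2064 → Dec 16, 2065: 365 days.
Dec 16, 2065 → Dec 16, 2066: 365 days.
Dec 16, 2066 → Dec 16, 2067: 365 days.
Dec 16, 2067 → Dec 16, 2068: 366 days (Feb 29, 2068 is in that span).
Dec 16, 2068 → Dec 16, 2069: 365 days.
Dec 16, 2069 → Dec 16, 2070: 365 days.
Dec 16, 2070 → Dec 16, 2071: 365 days.
Dec 16, 2071 → Dec 16, 2072: 366 days (Feb 29, 2072 is in that span).
Dec 16, 2072 → Dec 16, 2073: 365 days.
Dec 16, 2073 → Jan 16, 2074: 31 days (December has 31).
Jan 16, 2074 → Feb 16, 2074: 31 days (January has 31).
Feb 16, 2074 → Mar 16, 2074: 28 days (February has 28).
Mar 16, 2074 → Apr 16, 2074: 31 days (March has 31).
Apr 16, 2074 → May 16, 2074: 30 days (April has 30).
May 16, 2074 → Jun 16, 2074: 31 days (May has 31).
Jun 16, 2074 → Jul 16, 2074: 30 days (June has 30).
Jul 16, 2074 → Aug 16, 2074: 31 days (July has 31).
Aug 16, 2074 → Sep 16, 2074: 31 days (August has 31).
Sep 16, 2074 → Oct 16, 2074: 30 days (September has 30).
Oct 16, 2074 → Oct 17, 2074: 1 days.
Total: 7245 days.

7245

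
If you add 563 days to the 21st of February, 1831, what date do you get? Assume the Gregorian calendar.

September 6, 1832

+365 (one year) → Feb 21, 1832 (198 left).
Feb has 29 days: +9 → Mar 1, 1832 (189 left).
Mar has 31 days: +31 → Apr 1, 1832 (158 left).
Apr has 30 days: +30 → May 1, 1832 (128 left).
May has 31 days: +31 → Jun 1, 1832 (97 left).
Jun has 30 days: +30 → Jul 1, 1832 (67 left).
Jul has 31 days: +31 → Aug 1, 1832 (36 left).
Aug has 31 days: +31 → Sep 1, 1832 (5 left).
+5 → Sep 6, 1832.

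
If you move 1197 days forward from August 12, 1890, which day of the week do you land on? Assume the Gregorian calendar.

Tuesday

First find the weekday of Aug 12, 1890. Doomsday rule: the anchor day for the 1800s is Friday. For year 90: 90÷12 = 7 r 6, and 6÷4 = 1, so 7+6+1 = 14.
Friday + 14 ≡ Friday — that's 1890's doomsday.
In August the doomsday date is Aug 8.
Aug 12 is 4 days after Aug 8; 4 mod 7 = 4, so Friday + 4 = Tuesday.
1197 mod 7 = 0, so 1197 days after a Tuesday is Tuesday + 0 = Tuesday.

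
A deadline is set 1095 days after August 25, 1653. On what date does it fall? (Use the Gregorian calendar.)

August 24, 1656

+365 (one year) → Aug 25, 1654 (730 left).
+365 (one year) → Aug 25, 1655 (365 left).
Aug has 31 days: +7 → Sep 1, 1655 (358 left).
Sep has 30 days: +30 → Oct 1, 1655 (328 left).
Oct has 31 days: +31 → Nov 1, 1655 (297 left).
Nov has 30 days: +30 → Dec 1, 1655 (267 left).
Dec has 31 days: +31 → Jan 1, 1656 (236 left).
Jan has 31 days: +31 → Feb 1, 1656 (205 left).
Feb has 29 days: +29 → Mar 1, 1656 (176 left).
Mar has 31 days: +31 → Apr 1, 1656 (145 left).
Apr has 30 days: +30 → May 1, 1656 (115 left).
May has 31 days: +31 → Jun 1, 1656 (84 left).
Jun has 30 days: +30 → Jul 1, 1656 (54 left).
Jul has 31 days: +31 → Aug 1, 1656 (23 left).
+23 → Aug 24, 1656.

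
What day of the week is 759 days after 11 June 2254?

Wednesday

First find the weekday of Jun 11, 2254. Doomsday rule: the anchor day for the 2200s is Friday. For year 54: 54÷12 = 4 r 6, and 6÷4 = 1, so 4+6+1 = 11.
Friday + 11 ≡ Tuesday — that's 2254's doomsday.
In June the doomsday date is Jun 6.
Jun 11 is 5 days after Jun 6; 5 mod 7 = 5, so Tuesday + 5 = Sunday.
759 mod 7 = 3, so 759 days after a Sunday is Sunday + 3 = Wednesday.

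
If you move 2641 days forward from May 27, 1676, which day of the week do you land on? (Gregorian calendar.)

First find the weekday of May 27, 1676. Doomsday rule: the anchor day for the 1600s is Tuesday. For year 76: 76÷12 = 6 r 4, and 4÷4 = 1, so 6+4+1 = 11.
Tuesday + 11 ≡ Saturday — that's 1676's doomsday.
In May the doomsday date is May 9.
May 27 is 18 days after May 9; 18 mod 7 = 4, so Saturday + 4 = Wednesday.
2641 mod 7 = 2, so 2641 days after a Wednesday is Wednesday + 2 = Friday.

Friday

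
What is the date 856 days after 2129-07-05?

+365 (one year) → Jul 5, 2130 (491 left).
+365 (one year) → Jul 5, 2131 (126 left).
Jul has 31 days: +27 → Aug 1, 2131 (99 left).
Aug has 31 days: +31 → Sep 1, 2131 (68 left).
Sep has 30 days: +30 → Oct 1, 2131 (38 left).
Oct has 31 days: +31 → Nov 1, 2131 (7 left).
+7 → Nov 8, 2131.

November 8, 2131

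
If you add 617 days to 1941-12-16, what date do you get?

August 25, 1943

+365 (one year) → Dec 16, 1942 (252 left).
Dec has 31 days: +16 → Jan 1, 1943 (236 left).
Jan has 31 days: +31 → Feb 1, 1943 (205 left).
Feb has 28 days: +28 → Mar 1, 1943 (177 left).
Mar has 31 days: +31 → Apr 1, 1943 (146 left).
Apr has 30 days: +30 → May 1, 1943 (116 left).
May has 31 days: +31 → Jun 1, 1943 (85 left).
Jun has 30 days: +30 → Jul 1, 1943 (55 left).
Jul has 31 days: +31 → Aug 1, 1943 (24 left).
+24 → Aug 25, 1943.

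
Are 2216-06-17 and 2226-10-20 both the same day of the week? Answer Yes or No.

No

From Jun 17, 2216 to Oct 20, 2226 is 3777 days.
3777 mod 7 = 4, so they are different weekdays.
(Jun 17, 2216 is a Monday; Oct 20, 2226 is a Friday.)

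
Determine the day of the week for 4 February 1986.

Doomsday rule: the anchor day for the 1900s is Wednesday. For year 86: 86÷12 = 7 r 2, and 2÷4 = 0, so 7+2+0 = 9.
Wednesday + 9 ≡ Friday — that's 1986's doomsday.
In February the doomsday date is Feb 28 (1986 is not a leap year).
Feb 4 is 24 days before Feb 28; 24 mod 7 = 3, so Friday − 3 = Tuesday.

Tuesday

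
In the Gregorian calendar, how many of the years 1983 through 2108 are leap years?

Multiples of 4 in [1983,2108]: 32.
Of those, multiples of 100: 2 (not leap unless ÷400).
Multiples of 400: 1.
Leap years = 32 − 2 + 1 = 31.

31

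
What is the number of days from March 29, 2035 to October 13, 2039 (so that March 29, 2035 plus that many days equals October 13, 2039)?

Mar 29, 2035 → Mar 29, 2036: 366 days (Feb 29, 2036 is in that span).
Mar 29, 2036 → Mar 29, 2037: 365 days.
Mar 29, 2037 → Mar 29, 2038: 365 days.
Mar 29, 2038 → Mar 29, 2039: 365 days.
Mar 29, 2039 → Apr 29, 2039: 31 days (March has 31).
Apr 29, 2039 → May 29, 2039: 30 days (April has 30).
May 29, 2039 → Jun 29, 2039: 31 days (May has 31).
Jun 29, 2039 → Jul 29, 2039: 30 days (June has 30).
Jul 29, 2039 → Aug 29, 2039: 31 days (July has 31).
Aug 29, 2039 → Sep 29, 2039: 31 days (August has 31).
Sep 29, 2039 → Oct 13, 2039: 14 days.
Total: 1659 days.

1659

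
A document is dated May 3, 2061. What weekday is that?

January 1, 2061 is a Saturday.
Jan 1, 2061 → Feb 1, 2061: 31 days (January has 31).
Feb 1, 2061 → Mar 1, 2061: 28 days (February has 28).
Mar 1, 2061 → Apr 1, 2061: 31 days (March has 31).
Apr 1, 2061 → May 1, 2061: 30 days (April has 30).
May 1, 2061 → May 3, 2061: 2 days.
Total: 122 days.
122 mod 7 = 3, so Saturday + 3 = Tuesday.

Tuesday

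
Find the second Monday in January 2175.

January 1, 2175 is a Sunday.
The first Monday is therefore January 2 (1 days later).
The second Monday is 2 + 1×7 = January 9.

January 9, 2175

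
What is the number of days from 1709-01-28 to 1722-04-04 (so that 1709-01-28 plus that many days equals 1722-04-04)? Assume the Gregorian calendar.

4814

Jan 28, 1709 → Jan 28, 1710: 365 days.
Jan 28, 1710 → Jan 28, 1711: 365 days.
Jan 28, 1711 → Jan 28, 1712: 365 days.
Jan 28, 1712 → Jan 28, 1713: 366 days (Feb 29, 1712 is in that span).
Jan 28, 1713 → Jan 28, 1714: 365 days.
Jan 28, 1714 → Jan 28, 1715: 365 days.
Jan 28, 1715 → Jan 28, 1716: 365 days.
Jan 28, 1716 → Jan 28, 1717: 366 days (Feb 29, 1716 is in that span).
Jan 28, 1717 → Jan 28, 1718: 365 days.
Jan 28, 1718 → Jan 28, 1719: 365 days.
Jan 28, 1719 → Jan 28, 1720: 365 days.
Jan 28, 1720 → Jan 28, 1721: 366 days (Feb 29, 1720 is in that span).
Jan 28, 1721 → Jan 28, 1722: 365 days.
Jan 28, 1722 → Feb 28, 1722: 31 days (January has 31).
Feb 28, 1722 → Mar 28, 1722: 28 days (February has 28).
Mar 28, 1722 → Apr 4, 1722: 7 days.
Total: 4814 days.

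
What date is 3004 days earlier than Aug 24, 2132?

−366 (one year; includes Feb 29, 2132) → Aug 24, 2131 (2638 left).
−365 (one year) → Aug 24, 2130 (2273 left).
−365 (one year) → Aug 24, 2129 (1908 left).
−365 (one year) → Aug 24, 2128 (1543 left).
−366 (one year; includes Feb 29, 2128) → Aug 24, 2127 (1177 left).
−365 (one year) → Aug 24, 2126 (812 left).
−365 (one year) → Aug 24, 2125 (447 left).
−365 (one year) → Aug 24, 2124 (82 left).
−24 → Jul 31, 2124 (end of Jul, 31 days; 58 left).
−31 → Jun 30, 2124 (end of Jun, 30 days; 27 left).
−27 → Jun 3, 2124.

June 3, 2124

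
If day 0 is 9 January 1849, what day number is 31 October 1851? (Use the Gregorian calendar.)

1025

Jan 9, 1849 → Jan 9, 1850: 365 days.
Jan 9, 1850 → Jan 9, 1851: 365 days.
Jan 9, 1851 → Feb 9, 1851: 31 days (January has 31).
Feb 9, 1851 → Mar 9, 1851: 28 days (February has 28).
Mar 9, 1851 → Apr 9, 1851: 31 days (March has 31).
Apr 9, 1851 → May 9, 1851: 30 days (April has 30).
May 9, 1851 → Jun 9, 1851: 31 days (May has 31).
Jun 9, 1851 → Jul 9, 1851: 30 days (June has 30).
Jul 9, 1851 → Aug 9, 1851: 31 days (July has 31).
Aug 9, 1851 → Sep 9, 1851: 31 days (August has 31).
Sep 9, 1851 → Oct 9, 1851: 30 days (September has 30).
Oct 9, 1851 → Oct 31, 1851: 22 days.
Total: 1025 days.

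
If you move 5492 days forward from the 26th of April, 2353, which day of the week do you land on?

Apr 26, 2353 is a Sunday.
5492 mod 7 = 4, so 5492 days after a Sunday is Sunday + 4 = Thursday.

Thursday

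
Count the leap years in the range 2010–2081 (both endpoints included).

Multiples of 4 in [2010,2081]: 18.
Of those, multiples of 100: 0 (not leap unless ÷400).
Multiples of 400: 0.
Leap years = 18 − 0 + 0 = 18.

18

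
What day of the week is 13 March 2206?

Doomsday rule: the anchor day for the 2200s is Friday. For year 06: 6÷12 = 0 r 6, and 6÷4 = 1, so 0+6+1 = 7.
Friday + 7 ≡ Friday — that's 2206's doomsday.
In March the doomsday date is Mar 14.
Mar 13 is 1 day before Mar 14; 1 mod 7 = 1, so Friday − 1 = Thursday.

Thursday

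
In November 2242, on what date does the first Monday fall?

November 7, 2242

November 1, 2242 is a Tuesday.
The first Monday is therefore November 7 (6 days later).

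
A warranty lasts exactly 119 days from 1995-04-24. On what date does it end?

Apr has 30 days: +7 → May 1, 1995 (112 left).
May has 31 days: +31 → Jun 1, 1995 (81 left).
Jun has 30 days: +30 → Jul 1, 1995 (51 left).
Jul has 31 days: +31 → Aug 1, 1995 (20 left).
+20 → Aug 21, 1995.

August 21, 1995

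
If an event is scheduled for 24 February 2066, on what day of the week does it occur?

Doomsday rule: the anchor day for the 2000s is Tuesday. For year 66: 66÷12 = 5 r 6, and 6÷4 = 1, so 5+6+1 = 12.
Tuesday + 12 ≡ Sunday — that's 2066's doomsday.
In February the doomsday date is Feb 28 (2066 is not a leap year).
Feb 24 is 4 days before Feb 28; 4 mod 7 = 4, so Sunday − 4 = Wednesday.

Wednesday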